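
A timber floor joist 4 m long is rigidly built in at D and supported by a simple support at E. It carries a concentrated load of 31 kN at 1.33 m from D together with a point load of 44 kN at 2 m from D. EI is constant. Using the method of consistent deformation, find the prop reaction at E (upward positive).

R_E = 18.32 kN

Choose R_E as the redundant. The primary structure is the cantilever fixed at D.
Deflection at E on the released cantilever, summing each load's contribution:
  point load 31 at a = 1.33: Pa²(3L − a)/(6EI) = 97.52/EI
  point load 44 at a = 2: Pa²(3L − a)/(6EI) = 293.3/EI
  δ_0 = 390.8/EI
Flexibility coefficient — unit upward force at E: δ_{EE} = L³/(3EI) = 21.33/EI.
Compatibility at E: δ_0 − R_E·δ_{EE} = 0, so R_E = 390.8/21.33 = 18.32 kN.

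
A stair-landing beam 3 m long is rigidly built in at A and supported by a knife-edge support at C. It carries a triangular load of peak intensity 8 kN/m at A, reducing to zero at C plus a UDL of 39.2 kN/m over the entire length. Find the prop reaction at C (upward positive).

R_C = 46.5 kN

Take the reaction at C as the redundant and release it; the primary structure is a cantilever fixed at A.
Free-end deflection of the primary structure under the applied loading (downward +):
  triangular load, peak 8 at the fixed end: w₀L⁴/(30EI) = 21.6/EI
  UDL 39.2: wL⁴/(8EI) = 396.9/EI
  δ_0 = 418.5/EI
Tip deflection under a unit load at C: L³/(3EI) = 9/EI.
The prop prevents deflection at C: R_C = δ_0/δ_{CC} = 418.5/9 = 46.5 kN.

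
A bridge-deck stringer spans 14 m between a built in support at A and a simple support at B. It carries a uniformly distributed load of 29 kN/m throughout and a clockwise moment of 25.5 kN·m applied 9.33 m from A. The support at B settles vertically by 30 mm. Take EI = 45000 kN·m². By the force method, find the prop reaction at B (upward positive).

R_B = 153.2 kN

Take the reaction at B as the redundant and release it; the primary structure is a cantilever fixed at A.
Downward deflection at the released point B due to the loads:
  UDL 29: wL⁴/(8EI) = 139258/EI
  clockwise couple 25.5 at a = 9.33: M₀a(2L − a)/(2EI) = 2221/EI
  δ_0 = 141479/EI
Flexibility coefficient — unit upward force at B: δ_{BB} = L³/(3EI) = 914.7/EI.
With EI = 45000 kN·m²: δ_0 = 3.144 m and δ_{BB} = 0.020326 m/kN.
Compatibility — the beam at B must follow the support down by 0.03 m: δ_0 − R_B·δ_{BB} = 0.03, so R_B = (3.144 − 0.03)/0.020326 = 153.2 kN.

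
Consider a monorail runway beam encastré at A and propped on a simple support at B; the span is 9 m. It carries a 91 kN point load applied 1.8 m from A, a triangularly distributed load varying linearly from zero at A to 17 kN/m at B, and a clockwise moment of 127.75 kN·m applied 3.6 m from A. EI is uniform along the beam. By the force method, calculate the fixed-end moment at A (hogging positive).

Release the roller at B. Primary structure: cantilever fixed at A.
Downward deflection at the released point B due to the loads:
  point load 91 at a = 1.8: Pa²(3L − a)/(6EI) = 1238/EI
  triangular load, peak 17 at the free end: 11w₀L⁴/(120EI) = 10224/EI
  clockwise couple 127.75 at a = 3.6: M₀a(2L − a)/(2EI) = 3311/EI
  δ_0 = 14774/EI
Flexibility coefficient — unit upward force at B: δ_{BB} = L³/(3EI) = 243/EI.
Compatibility at B: δ_0 − R_B·δ_{BB} = 0, so R_B = 14774/243 = 60.8 kN.
Moment equilibrium about A: M_A = Σ(load moments about A) − R_B·L = 750.5 − 60.8×9 = 203.4 kN·m.

M_A = 203.4 kN·m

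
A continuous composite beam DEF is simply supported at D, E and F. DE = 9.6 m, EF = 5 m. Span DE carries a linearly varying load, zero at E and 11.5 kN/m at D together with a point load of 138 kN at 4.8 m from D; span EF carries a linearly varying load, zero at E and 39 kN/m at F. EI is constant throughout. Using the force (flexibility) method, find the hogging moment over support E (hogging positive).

Insert a hinge at E; M_E is the redundant, and each span becomes simply supported.
Rotations at E on the released spans (each span's end-slope, ×1/EI):
  span DE: triangular load, peak 11.5: 7w₀L³/(360EI) = 197.8/EI
  span DE: point load 138 at a = 4.8: Pab(L + a)/(6LEI) = 794.9/EI
  span EF: triangular load, peak 39: 7w₀L³/(360EI) = 94.79/EI
  relative rotation θ_0 = (992.7 + 94.79)/EI = 1088/EI
A unit hogging moment at E produces rotation L₁/(3EI) + L₂/(3EI) = 4.867/EI.
Slope continuity at E: θ_0 = M_E·4.867/EI, so M_E = 1088/4.867 = 223.5 kN·m (hogging).

M_E = 223.5 kN·m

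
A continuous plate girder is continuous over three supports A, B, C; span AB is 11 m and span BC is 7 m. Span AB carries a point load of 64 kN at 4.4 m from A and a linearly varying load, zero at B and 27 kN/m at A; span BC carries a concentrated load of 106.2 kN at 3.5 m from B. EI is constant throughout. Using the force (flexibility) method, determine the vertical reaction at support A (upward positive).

Insert a hinge at B; M_B is the redundant, and each span becomes simply supported.
Discontinuity in slope at B on the released structure — sum the simple-span end rotations:
  span AB: point load 64 at a = 4.4: Pab(L + a)/(6LEI) = 433.7/EI
  span AB: triangular load, peak 27: 7w₀L³/(360EI) = 698.8/EI
  span BC: point load 106.2 at a = 3.5: Pab(L + b)/(6LEI) = 325.2/EI
  relative rotation θ_0 = (1132 + 325.2)/EI = 1458/EI
A unit hogging moment at B produces rotation L₁/(3EI) + L₂/(3EI) = 6/EI.
Slope continuity at B: θ_0 = M_B·6/EI, so M_B = 1458/6 = 242.9 kN·m (hogging).
Span AB, ΣM about A with M_B applied at B: R_B^{AB}·11 = 826.1 + 242.9, so R_B^{AB} = 97.19 kN and R_A = 212.5 − 97.19 = 115.3 kN.

R_A = 115.3 kN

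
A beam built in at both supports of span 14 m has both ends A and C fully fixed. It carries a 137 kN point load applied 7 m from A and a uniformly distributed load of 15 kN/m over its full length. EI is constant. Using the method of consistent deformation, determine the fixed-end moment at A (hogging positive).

Take the two fixed-end moments M_A, M_C as redundants; the released structure is the simple span AC.
On the primary (simply-supported) span, the end slopes from the loading are:
  at A: point load 137 at a = 7: Pab(L + b)/(6LEI) = 1678/EI
  at C: point load 137 at a = 7: Pab(L + a)/(6LEI) = 1678/EI
  at A: UDL 15: wL³/(24EI) = 1715/EI
  at C: UDL 15: wL³/(24EI) = 1715/EI
  θ_A0 = 3393/EI,  θ_C0 = 3393/EI
Flexibility coefficients: a unit moment at one end gives L/(3EI) there and L/(6EI) at the far end, so f₁₁ = f₂₂ = 4.667/EI and f₁₂ = f₂₁ = 2.333/EI.
Compatibility — zero rotation at each built-in end:
  4.667 M_A + 2.333 M_C = 3393
  2.333 M_A + 4.667 M_C = 3393
Solving the pair gives M_A = 484.8 kN·m and M_C = 484.8 kN·m (hogging).

M_A = 484.8 kN·m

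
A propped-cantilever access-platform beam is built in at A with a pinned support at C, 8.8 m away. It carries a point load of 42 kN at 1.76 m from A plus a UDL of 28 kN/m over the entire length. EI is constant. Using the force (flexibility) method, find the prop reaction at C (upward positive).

Take the reaction at C as the redundant and release it; the primary structure is a cantilever fixed at A.
Free-end deflection of the primary structure under the applied loading (downward +):
  point load 42 at a = 1.76: Pa²(3L − a)/(6EI) = 534.3/EI
  UDL 28: wL⁴/(8EI) = 20989/EI
  δ_0 = 21524/EI
Tip deflection under a unit load at C: L³/(3EI) = 227.2/EI.
The prop prevents deflection at C: R_C = δ_0/δ_{CC} = 21524/227.2 = 94.75 kN.

R_C = 94.75 kN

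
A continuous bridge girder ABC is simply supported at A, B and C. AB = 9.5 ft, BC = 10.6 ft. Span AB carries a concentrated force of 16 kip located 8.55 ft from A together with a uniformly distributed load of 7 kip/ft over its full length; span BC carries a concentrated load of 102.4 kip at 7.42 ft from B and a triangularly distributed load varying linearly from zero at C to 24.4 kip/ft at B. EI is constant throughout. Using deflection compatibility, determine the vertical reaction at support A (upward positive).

Release continuity at B by inserting a hinge; the redundant is the internal moment M_B. The primary structure is two simply-supported spans AB and BC.
End slopes at the hinge B, treating each span as simply supported:
  span AB: point load 16 at a = 8.55: Pab(L + a)/(6LEI) = 41.15/EI
  span AB: UDL 7: wL³/(24EI) = 250.1/EI
  span BC: point load 102.4 at a = 7.42: Pab(L + b)/(6LEI) = 523.5/EI
  span BC: triangular load, peak 24.4: w₀L³/(45EI) = 645.8/EI
  relative rotation θ_0 = (291.2 + 1169)/EI = 1461/EI
A unit hogging moment at B produces rotation L₁/(3EI) + L₂/(3EI) = 6.7/EI.
Slope continuity at B: θ_0 = M_B·6.7/EI, so M_B = 1461/6.7 = 218 kip·ft (hogging).
Span AB, ΣM about A with M_B applied at B: R_B^{AB}·9.5 = 452.7 + 218, so R_B^{AB} = 70.6 kip and R_A = 82.5 − 70.6 = 11.9 kip.

R_A = 11.9 kip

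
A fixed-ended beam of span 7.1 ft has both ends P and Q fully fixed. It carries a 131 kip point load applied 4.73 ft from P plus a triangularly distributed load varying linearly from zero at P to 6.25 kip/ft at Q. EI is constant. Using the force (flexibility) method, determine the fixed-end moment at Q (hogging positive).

Take the two fixed-end moments M_P, M_Q as redundants; the released structure is the simple span PQ.
End rotations of the released simple span under the applied load (×1/EI):
  at P: point load 131 at a = 4.73: Pab(L + b)/(6LEI) = 326.5/EI
  at Q: point load 131 at a = 4.73: Pab(L + a)/(6LEI) = 407.8/EI
  at P: triangular load, peak 6.25: 7w₀L³/(360EI) = 43.5/EI
  at Q: triangular load, peak 6.25: w₀L³/(45EI) = 49.71/EI
  θ_P0 = 369.9/EI,  θ_Q0 = 457.5/EI
Flexibility coefficients: a unit moment at one end gives L/(3EI) there and L/(6EI) at the far end, so f₁₁ = f₂₂ = 2.367/EI and f₁₂ = f₂₁ = 1.183/EI.
Compatibility — zero rotation at each built-in end:
  2.367 M_P + 1.183 M_Q = 369.9
  1.183 M_P + 2.367 M_Q = 457.5
Solving the pair gives M_P = 79.54 kip·ft and M_Q = 153.5 kip·ft (hogging).

M_Q = 153.5 kip·ft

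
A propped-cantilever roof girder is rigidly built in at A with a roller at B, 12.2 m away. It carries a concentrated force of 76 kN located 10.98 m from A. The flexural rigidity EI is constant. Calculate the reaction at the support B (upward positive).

R_B = 64.64 kN

Remove the prop at B; the released (primary) structure is a cantilever built in at A.
Deflection at B on the released cantilever, summing each load's contribution:
  point load 76 at a = 10.98: Pa²(3L − a)/(6EI) = 39124/EI
Flexibility coefficient — unit upward force at B: δ_{BB} = L³/(3EI) = 605.3/EI.
The prop prevents deflection at B: R_B = δ_0/δ_{BB} = 39124/605.3 = 64.64 kN.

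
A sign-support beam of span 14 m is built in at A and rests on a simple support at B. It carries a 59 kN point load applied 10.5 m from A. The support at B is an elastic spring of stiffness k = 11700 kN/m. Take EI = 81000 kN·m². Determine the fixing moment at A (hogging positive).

Take the reaction at B as the redundant and release it; the primary structure is a cantilever fixed at A.
Downward deflection at the released point B due to the loads:
  point load 59 at a = 10.5: Pa²(3L − a)/(6EI) = 34150/EI
Flexibility coefficient — unit upward force at B: δ_{BB} = L³/(3EI) = 914.7/EI.
With EI = 81000 kN·m²: δ_0 = 0.4216 m and δ_{BB} = 0.011292 m/kN.
Compatibility — the spring shortens by R_B/k under the reaction it provides: δ_0 − R_B·δ_{BB} = R_B/k. With 1/k = 0.000085 m/kN, R_B = δ_0 / (δ_{BB} + 1/k) = 0.4216 / (0.011292 + 0.000085) = 37.06 kN.
Moment equilibrium about A: M_A = Σ(load moments about A) − R_B·L = 619.5 − 37.06×14 = 100.7 kN·m.

M_A = 100.7 kN·m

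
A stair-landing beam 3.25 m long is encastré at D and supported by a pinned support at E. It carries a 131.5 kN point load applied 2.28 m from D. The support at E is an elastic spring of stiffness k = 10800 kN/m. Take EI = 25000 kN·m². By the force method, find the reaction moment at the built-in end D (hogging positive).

M_D = 98.77 kN·m

Release the roller at E. Primary structure: cantilever fixed at D.
Downward deflection at the released point E due to the loads:
  point load 131.5 at a = 2.28: Pa²(3L − a)/(6EI) = 851.1/EI
Tip deflection under a unit load at E: L³/(3EI) = 11.44/EI.
With EI = 25000 kN·m²: δ_0 = 0.034043 m and δ_{EE} = 0.000458 m/kN.
Compatibility — the spring shortens by R_E/k under the reaction it provides: δ_0 − R_E·δ_{EE} = R_E/k. With 1/k = 0.000093 m/kN, R_E = δ_0 / (δ_{EE} + 1/k) = 0.034043 / (0.000458 + 0.000093) = 61.86 kN.
Moment equilibrium about D: M_D = Σ(load moments about D) − R_E·L = 299.8 − 61.86×3.25 = 98.77 kN·m.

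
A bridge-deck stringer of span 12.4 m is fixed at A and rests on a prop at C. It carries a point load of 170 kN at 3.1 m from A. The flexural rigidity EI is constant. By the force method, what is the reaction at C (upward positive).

Choose R_C as the redundant. The primary structure is the cantilever fixed at A.
Deflection at C on the released cantilever, summing each load's contribution:
  point load 170 at a = 3.1: Pa²(3L − a)/(6EI) = 9285/EI
Flexibility coefficient — unit upward force at C: δ_{CC} = L³/(3EI) = 635.5/EI.
Compatibility at C: δ_0 − R_C·δ_{CC} = 0, so R_C = 9285/635.5 = 14.61 kN.

R_C = 14.61 kN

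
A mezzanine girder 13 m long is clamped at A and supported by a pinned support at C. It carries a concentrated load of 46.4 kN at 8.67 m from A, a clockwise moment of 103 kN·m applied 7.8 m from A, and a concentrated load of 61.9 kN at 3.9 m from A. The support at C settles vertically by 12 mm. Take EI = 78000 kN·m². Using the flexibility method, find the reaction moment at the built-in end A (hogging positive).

M_A = 222.8 kN·m

Take the reaction at C as the redundant and release it; the primary structure is a cantilever fixed at A.
Primary-structure tip deflection at C by superposition:
  point load 46.4 at a = 8.67: Pa²(3L − a)/(6EI) = 17631/EI
  clockwise couple 103 at a = 7.8: M₀a(2L − a)/(2EI) = 7311/EI
  point load 61.9 at a = 3.9: Pa²(3L − a)/(6EI) = 5508/EI
  δ_0 = 30450/EI
Flexibility coefficient — unit upward force at C: δ_{CC} = L³/(3EI) = 732.3/EI.
With EI = 78000 kN·m²: δ_0 = 0.39038 m and δ_{CC} = 0.009389 m/kN.
Compatibility — the beam at C must follow the support down by 0.012 m: δ_0 − R_C·δ_{CC} = 0.012, so R_C = (0.39038 − 0.012)/0.009389 = 40.3 kN.
Moment equilibrium about A: M_A = Σ(load moments about A) − R_C·L = 746.7 − 40.3×13 = 222.8 kN·m.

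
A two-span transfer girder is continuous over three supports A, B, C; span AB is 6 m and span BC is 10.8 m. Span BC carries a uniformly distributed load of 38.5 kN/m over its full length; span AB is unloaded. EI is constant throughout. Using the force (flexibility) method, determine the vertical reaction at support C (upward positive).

R_C = 174.5 kN

Take M_B as the redundant. Released structure: two simple spans AB and BC with a hinge at B.
Discontinuity in slope at B on the released structure — sum the simple-span end rotations:
  span BC: UDL 38.5: wL³/(24EI) = 2021/EI
  relative rotation θ_0 = (0 + 2021)/EI = 2021/EI
A unit hogging moment at B produces rotation L₁/(3EI) + L₂/(3EI) = 5.6/EI.
Compatibility: M_B·(L₁+L₂)/(3EI) = θ_0, giving M_B = 360.9 kN·m (hogging).
Span BC, ΣM about C: R_B^{BC}·10.8 = 2245 + 360.9, so R_B^{BC} = 241.3 kN and R_C = 415.8 − 241.3 = 174.5 kN.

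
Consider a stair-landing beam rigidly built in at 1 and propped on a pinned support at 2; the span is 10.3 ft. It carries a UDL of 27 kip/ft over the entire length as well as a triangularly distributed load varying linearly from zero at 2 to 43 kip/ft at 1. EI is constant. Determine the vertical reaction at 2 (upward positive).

R_2 = 148.6 kip

Release the roller at 2. Primary structure: cantilever fixed at 1.
Free-end deflection of the primary structure under the applied loading (downward +):
  UDL 27: wL⁴/(8EI) = 37986/EI
  triangular load, peak 43 at the fixed end: w₀L⁴/(30EI) = 16132/EI
  δ_0 = 54118/EI
Flexibility coefficient — unit upward force at 2: δ_{22} = L³/(3EI) = 364.2/EI.
Compatibility at 2: δ_0 − R_2·δ_{22} = 0, so R_2 = 54118/364.2 = 148.6 kip.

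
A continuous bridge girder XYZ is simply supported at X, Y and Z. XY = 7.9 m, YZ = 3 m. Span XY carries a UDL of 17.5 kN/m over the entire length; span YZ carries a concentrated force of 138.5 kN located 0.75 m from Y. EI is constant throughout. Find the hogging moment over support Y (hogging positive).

M_Y = 117.7 kN·m

Insert a hinge at Y; M_Y is the redundant, and each span becomes simply supported.
End slopes at the hinge Y, treating each span as simply supported:
  span XY: UDL 17.5: wL³/(24EI) = 359.5/EI
  span YZ: point load 138.5 at a = 0.75: Pab(L + b)/(6LEI) = 68.17/EI
  relative rotation θ_0 = (359.5 + 68.17)/EI = 427.7/EI
A unit hogging moment at Y produces rotation L₁/(3EI) + L₂/(3EI) = 3.633/EI.
Compatibility: M_Y·(L₁+L₂)/(3EI) = θ_0, giving M_Y = 117.7 kN·m (hogging).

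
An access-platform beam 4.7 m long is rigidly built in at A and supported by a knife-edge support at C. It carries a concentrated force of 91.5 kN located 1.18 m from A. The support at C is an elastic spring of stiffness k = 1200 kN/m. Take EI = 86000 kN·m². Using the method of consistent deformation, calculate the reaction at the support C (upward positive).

Choose R_C as the redundant. The primary structure is the cantilever fixed at A.
Downward deflection at the released point C due to the loads:
  point load 91.5 at a = 1.18: Pa²(3L − a)/(6EI) = 274.3/EI
Tip deflection under a unit load at C: L³/(3EI) = 34.61/EI.
With EI = 86000 kN·m²: δ_0 = 0.00319 m and δ_{CC} = 0.000402 m/kN.
Compatibility — the spring shortens by R_C/k under the reaction it provides: δ_0 − R_C·δ_{CC} = R_C/k. With 1/k = 0.000833 m/kN, R_C = δ_0 / (δ_{CC} + 1/k) = 0.00319 / (0.000402 + 0.000833) = 2.581 kN.

R_C = 2.581 kN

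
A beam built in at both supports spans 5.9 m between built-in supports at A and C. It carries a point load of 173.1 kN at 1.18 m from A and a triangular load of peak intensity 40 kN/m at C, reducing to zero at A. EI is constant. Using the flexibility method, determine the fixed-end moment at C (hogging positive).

Take the two fixed-end moments M_A, M_C as redundants; the released structure is the simple span AC.
Simple-span end rotations at A and C under the given loads:
  at A: point load 173.1 at a = 1.18: Pab(L + b)/(6LEI) = 289.2/EI
  at C: point load 173.1 at a = 1.18: Pab(L + a)/(6LEI) = 192.8/EI
  at A: triangular load, peak 40: 7w₀L³/(360EI) = 159.7/EI
  at C: triangular load, peak 40: w₀L³/(45EI) = 182.6/EI
  θ_A0 = 449/EI,  θ_C0 = 375.4/EI
Flexibility coefficients: a unit moment at one end gives L/(3EI) there and L/(6EI) at the far end, so f₁₁ = f₂₂ = 1.967/EI and f₁₂ = f₂₁ = 0.9833/EI.
Compatibility — zero rotation at each built-in end:
  1.967 M_A + 0.9833 M_C = 449
  0.9833 M_A + 1.967 M_C = 375.4
Solving the pair gives M_A = 177.1 kN·m and M_C = 102.3 kN·m (hogging).

M_C = 102.3 kN·m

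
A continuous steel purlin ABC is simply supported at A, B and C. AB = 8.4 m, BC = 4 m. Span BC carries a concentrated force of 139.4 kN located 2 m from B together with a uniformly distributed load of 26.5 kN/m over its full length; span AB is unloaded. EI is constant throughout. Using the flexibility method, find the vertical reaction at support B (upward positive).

R_B = 141.5 kN

Release continuity at B by inserting a hinge; the redundant is the internal moment M_B. The primary structure is two simply-supported spans AB and BC.
Rotations at B on the released spans (each span's end-slope, ×1/EI):
  span BC: point load 139.4 at a = 2: Pab(L + b)/(6LEI) = 139.4/EI
  span BC: UDL 26.5: wL³/(24EI) = 70.67/EI
  relative rotation θ_0 = (0 + 210.1)/EI = 210.1/EI
A unit hogging moment at B produces rotation L₁/(3EI) + L₂/(3EI) = 4.133/EI.
Compatibility: M_B·(L₁+L₂)/(3EI) = θ_0, giving M_B = 50.82 kN·m (hogging).
Span AB, ΣM about A with M_B applied at B: R_B^{AB}·8.4 = 0 + 50.82, so R_B^{AB} = 6.05 kN and R_A = 0 − 6.05 = -6.05 kN.
Span BC, ΣM about C: R_B^{BC}·4 = 490.8 + 50.82, so R_B^{BC} = 135.4 kN and R_C = 245.4 − 135.4 = 110 kN.
R_B = 6.05 + 135.4 = 141.5 kN.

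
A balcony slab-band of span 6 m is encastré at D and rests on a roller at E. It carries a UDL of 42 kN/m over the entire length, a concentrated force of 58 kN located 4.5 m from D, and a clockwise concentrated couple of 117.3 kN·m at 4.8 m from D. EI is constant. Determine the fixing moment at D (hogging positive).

Remove the prop at E; the released (primary) structure is a cantilever built in at D.
Deflection at E on the released cantilever, summing each load's contribution:
  UDL 42: wL⁴/(8EI) = 6804/EI
  point load 58 at a = 4.5: Pa²(3L − a)/(6EI) = 2643/EI
  clockwise couple 117.3 at a = 4.8: M₀a(2L − a)/(2EI) = 2027/EI
  δ_0 = 11474/EI
Tip deflection under a unit load at E: L³/(3EI) = 72/EI.
Compatibility at E: δ_0 − R_E·δ_{EE} = 0, so R_E = 11474/72 = 159.4 kN.
Moment equilibrium about D: M_D = Σ(load moments about D) − R_E·L = 1134 − 159.4×6 = 178.2 kN·m.

M_D = 178.2 kN·m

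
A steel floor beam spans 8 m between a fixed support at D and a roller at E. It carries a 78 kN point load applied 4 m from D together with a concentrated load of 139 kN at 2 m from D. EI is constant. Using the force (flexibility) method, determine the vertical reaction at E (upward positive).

Take the reaction at E as the redundant and release it; the primary structure is a cantilever fixed at D.
Primary-structure tip deflection at E by superposition:
  point load 78 at a = 4: Pa²(3L − a)/(6EI) = 4160/EI
  point load 139 at a = 2: Pa²(3L − a)/(6EI) = 2039/EI
  δ_0 = 6199/EI
Tip deflection under a unit load at E: L³/(3EI) = 170.7/EI.
Compatibility at E: δ_0 − R_E·δ_{EE} = 0, so R_E = 6199/170.7 = 36.32 kN.

R_E = 36.32 kN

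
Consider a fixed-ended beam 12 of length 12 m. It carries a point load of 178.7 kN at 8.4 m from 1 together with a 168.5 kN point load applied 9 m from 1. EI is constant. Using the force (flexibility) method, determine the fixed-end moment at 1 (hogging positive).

M_1 = 229.9 kN·m

Take the two fixed-end moments M_1, M_2 as redundants; the released structure is the simple span 12.
On the primary (simply-supported) span, the end slopes from the loading are:
  at 1: point load 178.7 at a = 8.4: Pab(L + b)/(6LEI) = 1171/EI
  at 2: point load 178.7 at a = 8.4: Pab(L + a)/(6LEI) = 1531/EI
  at 1: point load 168.5 at a = 9: Pab(L + b)/(6LEI) = 947.8/EI
  at 2: point load 168.5 at a = 9: Pab(L + a)/(6LEI) = 1327/EI
  θ_10 = 2119/EI,  θ_20 = 2858/EI
Flexibility coefficients: a unit moment at one end gives L/(3EI) there and L/(6EI) at the far end, so f₁₁ = f₂₂ = 4/EI and f₁₂ = f₂₁ = 2/EI.
Compatibility — zero rotation at each built-in end:
  4 M_1 + 2 M_2 = 2119
  2 M_1 + 4 M_2 = 2858
Solving the pair gives M_1 = 229.9 kN·m and M_2 = 599.6 kN·m (hogging).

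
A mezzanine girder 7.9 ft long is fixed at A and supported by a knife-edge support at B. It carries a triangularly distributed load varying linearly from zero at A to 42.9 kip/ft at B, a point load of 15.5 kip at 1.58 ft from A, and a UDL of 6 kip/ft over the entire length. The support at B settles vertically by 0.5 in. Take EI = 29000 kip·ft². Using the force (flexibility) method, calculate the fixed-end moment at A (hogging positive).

M_A = 278.7 kip·ft

Take the reaction at B as the redundant and release it; the primary structure is a cantilever fixed at A.
Deflection at B on the released cantilever, summing each load's contribution:
  triangular load, peak 42.9 at the free end: 11w₀L⁴/(120EI) = 15317/EI
  point load 15.5 at a = 1.58: Pa²(3L − a)/(6EI) = 142.7/EI
  UDL 6: wL⁴/(8EI) = 2921/EI
  δ_0 = 18381/EI
Flexibility coefficient — unit upward force at B: δ_{BB} = L³/(3EI) = 164.3/EI.
With EI = 29000 kip·ft²: δ_0 = 0.63383 ft and δ_{BB} = 0.005667 ft/kip.
Compatibility — the beam at B must follow the support down by 0.04167 ft: δ_0 − R_B·δ_{BB} = 0.04167, so R_B = (0.63383 − 0.04167)/0.005667 = 104.5 kip.
Moment equilibrium about A: M_A = Σ(load moments about A) − R_B·L = 1104 − 104.5×7.9 = 278.7 kip·ft.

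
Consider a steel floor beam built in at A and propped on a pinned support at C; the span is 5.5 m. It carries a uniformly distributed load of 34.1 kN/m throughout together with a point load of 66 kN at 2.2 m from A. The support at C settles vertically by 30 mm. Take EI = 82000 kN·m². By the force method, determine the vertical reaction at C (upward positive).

Release the roller at C. Primary structure: cantilever fixed at A.
Free-end deflection of the primary structure under the applied loading (downward +):
  UDL 34.1: wL⁴/(8EI) = 3900/EI
  point load 66 at a = 2.2: Pa²(3L − a)/(6EI) = 761.3/EI
  δ_0 = 4662/EI
Flexibility coefficient — unit upward force at C: δ_{CC} = L³/(3EI) = 55.46/EI.
With EI = 82000 kN·m²: δ_0 = 0.056851 m and δ_{CC} = 0.000676 m/kN.
Compatibility — the beam at C must follow the support down by 0.03 m: δ_0 − R_C·δ_{CC} = 0.03, so R_C = (0.056851 − 0.03)/0.000676 = 39.7 kN.

R_C = 39.7 kN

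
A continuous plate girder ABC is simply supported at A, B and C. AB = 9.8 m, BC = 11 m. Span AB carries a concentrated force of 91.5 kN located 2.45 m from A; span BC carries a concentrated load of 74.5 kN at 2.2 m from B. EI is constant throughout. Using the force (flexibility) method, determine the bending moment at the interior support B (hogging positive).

Insert a hinge at B; M_B is the redundant, and each span becomes simply supported.
Rotations at B on the released spans (each span's end-slope, ×1/EI):
  span AB: point load 91.5 at a = 2.45: Pab(L + a)/(6LEI) = 343.3/EI
  span BC: point load 74.5 at a = 2.2: Pab(L + b)/(6LEI) = 432.7/EI
  relative rotation θ_0 = (343.3 + 432.7)/EI = 776/EI
A unit hogging moment at B produces rotation L₁/(3EI) + L₂/(3EI) = 6.933/EI.
Slope continuity at B: θ_0 = M_B·6.933/EI, so M_B = 776/6.933 = 111.9 kN·m (hogging).

M_B = 111.9 kN·m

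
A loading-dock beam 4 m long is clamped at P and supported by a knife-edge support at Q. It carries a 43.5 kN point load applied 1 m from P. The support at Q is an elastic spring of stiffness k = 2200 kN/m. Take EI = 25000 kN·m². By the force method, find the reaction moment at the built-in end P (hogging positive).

Choose R_Q as the redundant. The primary structure is the cantilever fixed at P.
Downward deflection at the released point Q due to the loads:
  point load 43.5 at a = 1: Pa²(3L − a)/(6EI) = 79.75/EI
Flexibility coefficient — unit upward force at Q: δ_{QQ} = L³/(3EI) = 21.33/EI.
With EI = 25000 kN·m²: δ_0 = 0.00319 m and δ_{QQ} = 0.000853 m/kN.
Compatibility — the spring shortens by R_Q/k under the reaction it provides: δ_0 − R_Q·δ_{QQ} = R_Q/k. With 1/k = 0.000455 m/kN, R_Q = δ_0 / (δ_{QQ} + 1/k) = 0.00319 / (0.000853 + 0.000455) = 2.439 kN.
Moment equilibrium about P: M_P = Σ(load moments about P) − R_Q·L = 43.5 − 2.439×4 = 33.74 kN·m.

M_P = 33.74 kN·m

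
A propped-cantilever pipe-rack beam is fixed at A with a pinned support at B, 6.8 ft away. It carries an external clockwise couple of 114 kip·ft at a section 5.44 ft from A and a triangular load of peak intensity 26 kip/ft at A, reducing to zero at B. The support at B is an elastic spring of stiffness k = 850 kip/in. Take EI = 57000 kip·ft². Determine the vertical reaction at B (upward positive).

Take the reaction at B as the redundant and release it; the primary structure is a cantilever fixed at A.
Deflection at B on the released cantilever, summing each load's contribution:
  clockwise couple 114 at a = 5.44: M₀a(2L − a)/(2EI) = 2530/EI
  triangular load, peak 26 at the fixed end: w₀L⁴/(30EI) = 1853/EI
  δ_0 = 4383/EI
Tip deflection under a unit load at B: L³/(3EI) = 104.8/EI.
With EI = 57000 kip·ft²: δ_0 = 0.0769 ft and δ_{BB} = 0.001839 ft/kip.
Compatibility — the spring shortens by R_B/k under the reaction it provides: δ_0 − R_B·δ_{BB} = R_B/k. With 1/k = 1/(850×12) ft/kip = 0.000098 ft/kip, R_B = δ_0 / (δ_{BB} + 1/k) = 0.0769 / (0.001839 + 0.000098) = 39.7 kip.

R_B = 39.7 kip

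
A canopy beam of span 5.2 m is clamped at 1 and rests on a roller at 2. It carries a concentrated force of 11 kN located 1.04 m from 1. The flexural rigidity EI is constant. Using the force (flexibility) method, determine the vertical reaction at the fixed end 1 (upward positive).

R_1 = 10.38 kN

Take the reaction at 2 as the redundant and release it; the primary structure is a cantilever fixed at 1.
Primary-structure tip deflection at 2 by superposition:
  point load 11 at a = 1.04: Pa²(3L − a)/(6EI) = 28.87/EI
Tip deflection under a unit load at 2: L³/(3EI) = 46.87/EI.
Compatibility at 2: δ_0 − R_2·δ_{22} = 0, so R_2 = 28.87/46.87 = 0.616 kN.
Vertical equilibrium: R_1 = ΣP − R_2 = 11 − 0.616 = 10.38 kN.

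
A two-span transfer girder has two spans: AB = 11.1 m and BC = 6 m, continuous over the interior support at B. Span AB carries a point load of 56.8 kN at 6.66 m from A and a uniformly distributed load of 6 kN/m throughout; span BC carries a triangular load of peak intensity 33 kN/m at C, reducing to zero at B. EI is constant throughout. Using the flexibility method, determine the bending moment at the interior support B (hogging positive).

Take M_B as the redundant. Released structure: two simple spans AB and BC with a hinge at B.
End slopes at the hinge B, treating each span as simply supported:
  span AB: point load 56.8 at a = 6.66: Pab(L + a)/(6LEI) = 447.9/EI
  span AB: UDL 6: wL³/(24EI) = 341.9/EI
  span BC: triangular load, peak 33: 7w₀L³/(360EI) = 138.6/EI
  relative rotation θ_0 = (789.8 + 138.6)/EI = 928.4/EI
A unit hogging moment at B produces rotation L₁/(3EI) + L₂/(3EI) = 5.7/EI.
Compatibility: M_B·(L₁+L₂)/(3EI) = θ_0, giving M_B = 162.9 kN·m (hogging).

M_B = 162.9 kN·m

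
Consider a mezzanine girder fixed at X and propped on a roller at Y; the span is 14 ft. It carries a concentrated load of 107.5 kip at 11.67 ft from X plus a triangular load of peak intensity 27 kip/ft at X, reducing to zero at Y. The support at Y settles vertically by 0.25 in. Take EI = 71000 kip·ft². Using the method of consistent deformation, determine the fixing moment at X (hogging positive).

Release the roller at Y. Primary structure: cantilever fixed at X.
Deflection at Y on the released cantilever, summing each load's contribution:
  point load 107.5 at a = 11.67: Pa²(3L − a)/(6EI) = 74007/EI
  triangular load, peak 27 at the fixed end: w₀L⁴/(30EI) = 34574/EI
  δ_0 = 108581/EI
Flexibility coefficient — unit upward force at Y: δ_{YY} = L³/(3EI) = 914.7/EI.
With EI = 71000 kip·ft²: δ_0 = 1.5293 ft and δ_{YY} = 0.012883 ft/kip.
Compatibility — the beam at Y must follow the support down by 0.02083 ft: δ_0 − R_Y·δ_{YY} = 0.02083, so R_Y = (1.5293 − 0.02083)/0.012883 = 117.1 kip.
Moment equilibrium about X: M_X = Σ(load moments about X) − R_Y·L = 2137 − 117.1×14 = 497.2 kip·ft.

M_X = 497.2 kip·ft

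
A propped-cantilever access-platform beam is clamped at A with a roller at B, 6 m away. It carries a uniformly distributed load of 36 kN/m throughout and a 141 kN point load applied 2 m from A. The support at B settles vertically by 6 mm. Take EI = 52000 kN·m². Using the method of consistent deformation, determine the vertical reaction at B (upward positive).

R_B = 97.56 kN

Choose R_B as the redundant. The primary structure is the cantilever fixed at A.
Primary-structure tip deflection at B by superposition:
  UDL 36: wL⁴/(8EI) = 5832/EI
  point load 141 at a = 2: Pa²(3L − a)/(6EI) = 1504/EI
  δ_0 = 7336/EI
Tip deflection under a unit load at B: L³/(3EI) = 72/EI.
With EI = 52000 kN·m²: δ_0 = 0.14108 m and δ_{BB} = 0.001385 m/kN.
Compatibility — the beam at B must follow the support down by 0.006 m: δ_0 − R_B·δ_{BB} = 0.006, so R_B = (0.14108 − 0.006)/0.001385 = 97.56 kN.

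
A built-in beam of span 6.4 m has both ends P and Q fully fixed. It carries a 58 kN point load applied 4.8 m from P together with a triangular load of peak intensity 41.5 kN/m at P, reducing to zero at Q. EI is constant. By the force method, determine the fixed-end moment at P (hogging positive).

M_P = 102.4 kN·m

Take the two fixed-end moments M_P, M_Q as redundants; the released structure is the simple span PQ.
End rotations of the released simple span under the applied load (×1/EI):
  at P: point load 58 at a = 4.8: Pab(L + b)/(6LEI) = 92.8/EI
  at Q: point load 58 at a = 4.8: Pab(L + a)/(6LEI) = 129.9/EI
  at P: triangular load, peak 41.5: w₀L³/(45EI) = 241.8/EI
  at Q: triangular load, peak 41.5: 7w₀L³/(360EI) = 211.5/EI
  θ_P0 = 334.6/EI,  θ_Q0 = 341.5/EI
Flexibility coefficients: a unit moment at one end gives L/(3EI) there and L/(6EI) at the far end, so f₁₁ = f₂₂ = 2.133/EI and f₁₂ = f₂₁ = 1.067/EI.
Compatibility — zero rotation at each built-in end:
  2.133 M_P + 1.067 M_Q = 334.6
  1.067 M_P + 2.133 M_Q = 341.5
Solving the pair gives M_P = 102.4 kN·m and M_Q = 108.9 kN·m (hogging).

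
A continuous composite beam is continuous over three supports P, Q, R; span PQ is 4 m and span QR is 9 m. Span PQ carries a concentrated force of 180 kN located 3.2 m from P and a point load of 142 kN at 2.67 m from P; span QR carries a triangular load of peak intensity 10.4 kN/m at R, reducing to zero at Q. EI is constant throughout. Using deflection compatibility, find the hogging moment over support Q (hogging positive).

M_Q = 98.26 kN·m

Insert a hinge at Q; M_Q is the redundant, and each span becomes simply supported.
Rotations at Q on the released spans (each span's end-slope, ×1/EI):
  span PQ: point load 180 at a = 3.2: Pab(L + a)/(6LEI) = 138.2/EI
  span PQ: point load 142 at a = 2.67: Pab(L + a)/(6LEI) = 140.1/EI
  span QR: triangular load, peak 10.4: 7w₀L³/(360EI) = 147.4/EI
  relative rotation θ_0 = (278.4 + 147.4)/EI = 425.8/EI
A unit hogging moment at Q produces rotation L₁/(3EI) + L₂/(3EI) = 4.333/EI.
Compatibility: M_Q·(L₁+L₂)/(3EI) = θ_0, giving M_Q = 98.26 kN·m (hogging).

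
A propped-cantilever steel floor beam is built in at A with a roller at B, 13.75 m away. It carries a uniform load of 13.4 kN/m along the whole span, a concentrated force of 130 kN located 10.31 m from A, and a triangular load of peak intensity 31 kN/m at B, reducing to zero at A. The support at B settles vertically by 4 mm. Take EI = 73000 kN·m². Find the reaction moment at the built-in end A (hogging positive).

Release the roller at B. Primary structure: cantilever fixed at A.
Primary-structure tip deflection at B by superposition:
  UDL 13.4: wL⁴/(8EI) = 59872/EI
  point load 130 at a = 10.31: Pa²(3L − a)/(6EI) = 71257/EI
  triangular load, peak 31 at the free end: 11w₀L⁴/(120EI) = 101574/EI
  δ_0 = 232704/EI
Tip deflection under a unit load at B: L³/(3EI) = 866.5/EI.
With EI = 73000 kN·m²: δ_0 = 3.1877 m and δ_{BB} = 0.01187 m/kN.
Compatibility — the beam at B must follow the support down by 0.004 m: δ_0 − R_B·δ_{BB} = 0.004, so R_B = (3.1877 − 0.004)/0.01187 = 268.2 kN.
Moment equilibrium about A: M_A = Σ(load moments about A) − R_B·L = 4561 − 268.2×13.75 = 872.8 kN·m.

M_A = 872.8 kN·m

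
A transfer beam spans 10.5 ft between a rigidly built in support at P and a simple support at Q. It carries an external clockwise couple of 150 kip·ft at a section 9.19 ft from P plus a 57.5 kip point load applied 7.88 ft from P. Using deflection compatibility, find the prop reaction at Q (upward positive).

R_Q = 57.52 kip

Remove the prop at Q; the released (primary) structure is a cantilever built in at P.
Primary-structure tip deflection at Q by superposition:
  clockwise couple 150 at a = 9.19: M₀a(2L − a)/(2EI) = 8140/EI
  point load 57.5 at a = 7.88: Pa²(3L − a)/(6EI) = 14056/EI
  δ_0 = 22196/EI
Tip deflection under a unit load at Q: L³/(3EI) = 385.9/EI.
Compatibility at Q: δ_0 − R_Q·δ_{QQ} = 0, so R_Q = 22196/385.9 = 57.52 kip.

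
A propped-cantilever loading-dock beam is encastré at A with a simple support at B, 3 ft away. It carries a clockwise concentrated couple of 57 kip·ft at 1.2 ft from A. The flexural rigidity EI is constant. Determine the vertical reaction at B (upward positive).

R_B = 18.24 kip

Release the roller at B. Primary structure: cantilever fixed at A.
Deflection at B on the released cantilever, summing each load's contribution:
  clockwise couple 57 at a = 1.2: M₀a(2L − a)/(2EI) = 164.2/EI
Flexibility coefficient — unit upward force at B: δ_{BB} = L³/(3EI) = 9/EI.
Compatibility at B: δ_0 − R_B·δ_{BB} = 0, so R_B = 164.2/9 = 18.24 kip.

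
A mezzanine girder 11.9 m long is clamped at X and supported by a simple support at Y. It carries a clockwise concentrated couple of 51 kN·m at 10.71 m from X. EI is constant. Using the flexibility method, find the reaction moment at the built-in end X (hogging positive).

Choose R_Y as the redundant. The primary structure is the cantilever fixed at X.
Free-end deflection of the primary structure under the applied loading (downward +):
  clockwise couple 51 at a = 10.71: M₀a(2L − a)/(2EI) = 3575/EI
Tip deflection under a unit load at Y: L³/(3EI) = 561.7/EI.
Compatibility at Y: δ_0 − R_Y·δ_{YY} = 0, so R_Y = 3575/561.7 = 6.364 kN.
Moment equilibrium about X: M_X = Σ(load moments about X) − R_Y·L = 51 − 6.364×11.9 = -24.73 kN·m.

M_X = -24.73 kN·m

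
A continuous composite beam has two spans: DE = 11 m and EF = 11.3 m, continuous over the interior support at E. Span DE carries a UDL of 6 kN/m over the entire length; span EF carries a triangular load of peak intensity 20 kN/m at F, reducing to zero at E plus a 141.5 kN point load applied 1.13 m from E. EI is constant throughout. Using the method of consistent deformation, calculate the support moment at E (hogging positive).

Release continuity at E by inserting a hinge; the redundant is the internal moment M_E. The primary structure is two simply-supported spans DE and EF.
End slopes at the hinge E, treating each span as simply supported:
  span DE: UDL 6: wL³/(24EI) = 332.8/EI
  span EF: triangular load, peak 20: 7w₀L³/(360EI) = 561.1/EI
  span EF: point load 141.5 at a = 1.13: Pab(L + b)/(6LEI) = 514.9/EI
  relative rotation θ_0 = (332.8 + 1076)/EI = 1409/EI
A unit hogging moment at E produces rotation L₁/(3EI) + L₂/(3EI) = 7.433/EI.
Slope continuity at E: θ_0 = M_E·7.433/EI, so M_E = 1409/7.433 = 189.5 kN·m (hogging).

M_E = 189.5 kN·m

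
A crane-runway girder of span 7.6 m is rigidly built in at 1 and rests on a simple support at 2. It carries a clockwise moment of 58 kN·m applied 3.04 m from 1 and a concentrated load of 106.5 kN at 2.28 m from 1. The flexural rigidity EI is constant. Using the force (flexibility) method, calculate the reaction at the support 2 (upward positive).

R_2 = 20.27 kN

Release the roller at 2. Primary structure: cantilever fixed at 1.
Deflection at 2 on the released cantilever, summing each load's contribution:
  clockwise couple 58 at a = 3.04: M₀a(2L − a)/(2EI) = 1072/EI
  point load 106.5 at a = 2.28: Pa²(3L − a)/(6EI) = 1893/EI
  δ_0 = 2965/EI
Tip deflection under a unit load at 2: L³/(3EI) = 146.3/EI.
Compatibility at 2: δ_0 − R_2·δ_{22} = 0, so R_2 = 2965/146.3 = 20.27 kN.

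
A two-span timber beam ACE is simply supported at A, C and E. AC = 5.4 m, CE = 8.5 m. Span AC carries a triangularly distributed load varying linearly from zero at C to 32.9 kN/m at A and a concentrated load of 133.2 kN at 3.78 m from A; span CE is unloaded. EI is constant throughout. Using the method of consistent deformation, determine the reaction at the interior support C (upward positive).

R_C = 144.5 kN

Release continuity at C by inserting a hinge; the redundant is the internal moment M_C. The primary structure is two simply-supported spans AC and CE.
Rotations at C on the released spans (each span's end-slope, ×1/EI):
  span AC: triangular load, peak 32.9: 7w₀L³/(360EI) = 100.7/EI
  span AC: point load 133.2 at a = 3.78: Pab(L + a)/(6LEI) = 231.1/EI
  relative rotation θ_0 = (331.8 + 0)/EI = 331.8/EI
A unit hogging moment at C produces rotation L₁/(3EI) + L₂/(3EI) = 4.633/EI.
Slope continuity at C: θ_0 = M_C·4.633/EI, so M_C = 331.8/4.633 = 71.62 kN·m (hogging).
Span AC, ΣM about A with M_C applied at C: R_C^{AC}·5.4 = 663.4 + 71.62, so R_C^{AC} = 136.1 kN and R_A = 222 − 136.1 = 85.92 kN.
Span CE, ΣM about E: R_C^{CE}·8.5 = 0 + 71.62, so R_C^{CE} = 8.426 kN and R_E = 0 − 8.426 = -8.426 kN.
R_C = 136.1 + 8.426 = 144.5 kN.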